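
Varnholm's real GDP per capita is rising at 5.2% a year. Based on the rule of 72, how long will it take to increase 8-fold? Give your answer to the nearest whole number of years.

One doubling takes 72/5.2 = 13.85 years.
8× is 3 doublings, so 3 × 13.85 ≈ 42 years.

≈ 42 years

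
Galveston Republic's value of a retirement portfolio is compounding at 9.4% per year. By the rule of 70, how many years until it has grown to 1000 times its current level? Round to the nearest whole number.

about 74 years

Doubling time ≈ 70/9.4 = 7.45 years.
Reaching 1000× takes log₂(1000) ≈ 9.97 doublings.
9.97 × 7.45 ≈ 74 years.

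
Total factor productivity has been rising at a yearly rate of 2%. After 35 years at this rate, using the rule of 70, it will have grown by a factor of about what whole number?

Doubling time ≈ 70/2 = 35.00 years.
35/35.00 ≈ 1 doubling, so about 2^1 = 2×.

around 2 times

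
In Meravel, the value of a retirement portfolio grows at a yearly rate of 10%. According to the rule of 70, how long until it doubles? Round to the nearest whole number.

about 7 years

Doubling time ≈ 70 / 10 = 7.00 years.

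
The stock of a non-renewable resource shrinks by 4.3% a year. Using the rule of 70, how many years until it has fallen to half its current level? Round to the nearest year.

around 16 years

The rule works in reverse for decay: 70/4.3 ≈ 16.28 years to halve.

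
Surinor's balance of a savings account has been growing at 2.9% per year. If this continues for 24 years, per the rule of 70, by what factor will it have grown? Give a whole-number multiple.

about 2 times

70/2.9 ≈ 24.14 years per doubling.
24 years fits 1 doubling: 2^1 = 2.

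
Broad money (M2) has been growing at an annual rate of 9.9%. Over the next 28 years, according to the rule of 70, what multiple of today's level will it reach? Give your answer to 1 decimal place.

Doubling time ≈ 70/9.9 = 7.07 years.
28 years / 7.07 ≈ 3.96 doublings → factor 2^3.96 ≈ 15.6.

roughly 15.6 times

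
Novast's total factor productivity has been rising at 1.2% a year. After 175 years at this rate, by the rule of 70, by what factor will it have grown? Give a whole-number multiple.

Doubling time ≈ 70/1.2 = 58.33 years.
175/58.33 ≈ 3 doublings, so about 2^3 = 8×.

approximately 8 times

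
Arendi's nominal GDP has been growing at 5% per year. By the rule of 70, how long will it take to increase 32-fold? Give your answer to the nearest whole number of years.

about 70 years

At 5% it doubles every 70/5 ≈ 14.00 years.
32× is 5 doublings, so 5 × 14.00 ≈ 70 years.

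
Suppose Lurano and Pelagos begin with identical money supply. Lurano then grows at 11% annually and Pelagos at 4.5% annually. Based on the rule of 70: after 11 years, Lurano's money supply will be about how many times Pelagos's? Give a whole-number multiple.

Rate gap = 11% − 4.5% = 6.5 points.
The ratio doubles every 70/6.5 ≈ 10.77 years.
11/10.77 ≈ 1.02 doublings → ratio ≈ 2^1.02 ≈ 2.

roughly 2 times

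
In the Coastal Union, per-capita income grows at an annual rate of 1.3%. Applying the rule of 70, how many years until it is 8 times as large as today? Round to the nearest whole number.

162 years

Doubling time ≈ 70/1.3 = 53.85 years.
8× is 3 doublings, so 3 × 53.85 ≈ 162 years.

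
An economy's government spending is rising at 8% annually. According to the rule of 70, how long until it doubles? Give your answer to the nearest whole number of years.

Doubling time ≈ 70 / 8 = 8.75 years.

about 9 years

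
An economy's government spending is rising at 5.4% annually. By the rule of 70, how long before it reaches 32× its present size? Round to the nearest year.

At 5.4% it doubles every 70/5.4 ≈ 12.96 years.
32× is 5 doublings, so 5 × 12.96 ≈ 65 years.

roughly 65 years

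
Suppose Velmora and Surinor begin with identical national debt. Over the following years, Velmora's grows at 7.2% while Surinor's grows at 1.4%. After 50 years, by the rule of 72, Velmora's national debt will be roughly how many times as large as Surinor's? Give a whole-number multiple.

approximately 16 times

Rate gap = 7.2% − 1.4% = 5.8 points.
The ratio doubles every 72/5.8 ≈ 12.41 years.
50/12.41 ≈ 4.03 doublings → ratio ≈ 2^4.03 ≈ 16.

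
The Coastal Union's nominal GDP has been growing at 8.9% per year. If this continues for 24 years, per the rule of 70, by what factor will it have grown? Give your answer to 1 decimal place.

Doubles every ≈ 7.87 years (70/8.9).
24 years is 3.05 doublings; 2^3.05 ≈ 8.3×.

approximately 8.3 times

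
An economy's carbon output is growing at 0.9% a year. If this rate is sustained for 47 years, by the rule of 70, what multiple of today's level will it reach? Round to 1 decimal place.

Doubling time ≈ 70/0.9 = 77.78 years.
47 years / 77.78 ≈ 0.60 doublings → factor 2^0.60 ≈ 1.5.

around 1.5 times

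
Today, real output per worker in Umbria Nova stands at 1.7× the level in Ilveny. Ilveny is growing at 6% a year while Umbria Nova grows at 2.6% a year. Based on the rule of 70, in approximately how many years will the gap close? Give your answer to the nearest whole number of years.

roughly 16 years

What matters is the difference: 3.4 pp.
Rule of 70 on the gap: the ratio halves every 70/3.4 ≈ 20.59 years.
A 1.7× gap takes log₂(1.7) ≈ 0.77 halvings to close: 0.77 × 20.59 ≈ 16 years.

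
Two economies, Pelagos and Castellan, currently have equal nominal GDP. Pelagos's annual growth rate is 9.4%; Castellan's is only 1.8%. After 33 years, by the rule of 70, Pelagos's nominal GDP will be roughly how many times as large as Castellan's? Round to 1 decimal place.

12.0 times

Rate gap = 9.4% − 1.8% = 7.6 points.
The ratio doubles every 70/7.6 ≈ 9.21 years.
33/9.21 ≈ 3.58 doublings → ratio ≈ 2^3.58 ≈ 12.0.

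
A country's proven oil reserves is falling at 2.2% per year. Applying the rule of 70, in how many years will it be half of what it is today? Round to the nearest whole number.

around 32 years

The rule works in reverse for decay: 70/2.2 ≈ 31.82 years to halve.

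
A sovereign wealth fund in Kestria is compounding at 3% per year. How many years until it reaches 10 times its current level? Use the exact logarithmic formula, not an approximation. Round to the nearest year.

t = ln(10) / ln(1 + 0.03) = 2.3026 / 0.029559 ≈ 77.90.
≈ 78 years.

78 years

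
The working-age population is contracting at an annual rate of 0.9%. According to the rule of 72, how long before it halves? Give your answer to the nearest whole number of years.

about 80 years

Falling at 0.9%, it halves about every 72/0.9 = 80.00 years.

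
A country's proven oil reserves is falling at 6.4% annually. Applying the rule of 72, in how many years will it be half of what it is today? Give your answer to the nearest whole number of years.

Halving time ≈ 72 / 6.4 = 11.25 → 11 years.

11 years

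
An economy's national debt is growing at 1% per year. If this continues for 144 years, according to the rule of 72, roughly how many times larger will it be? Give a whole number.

At 1% one doubling takes ≈ 72.00 years; 144 years is 2 of them, so ×4.

roughly 4 times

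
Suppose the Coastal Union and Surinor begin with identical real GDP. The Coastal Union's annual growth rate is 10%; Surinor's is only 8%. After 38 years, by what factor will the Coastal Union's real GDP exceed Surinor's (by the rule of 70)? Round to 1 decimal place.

roughly 2.1 times

Rate gap = 10% − 8% = 2 points.
The ratio doubles every 70/2 ≈ 35.00 years.
38/35.00 ≈ 1.09 doublings → ratio ≈ 2^1.09 ≈ 2.1.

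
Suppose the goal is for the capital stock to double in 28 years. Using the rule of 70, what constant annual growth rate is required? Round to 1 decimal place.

roughly 2.5% annually

70 / 28 ≈ 2.50, so about 2.5% annually.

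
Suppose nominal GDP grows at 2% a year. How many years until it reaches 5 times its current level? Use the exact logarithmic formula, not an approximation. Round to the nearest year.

81 years

t = ln(5) / ln(1 + 0.02) = 1.6094 / 0.019803 ≈ 81.27.
≈ 81 years.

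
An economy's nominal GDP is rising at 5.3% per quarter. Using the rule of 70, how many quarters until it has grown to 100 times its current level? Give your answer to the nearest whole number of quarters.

≈ 88 quarters

One doubling takes 70/5.3 = 13.21 quarters.
Reaching 100× takes log₂(100) ≈ 6.64 doublings.
6.64 × 13.21 ≈ 88 quarters.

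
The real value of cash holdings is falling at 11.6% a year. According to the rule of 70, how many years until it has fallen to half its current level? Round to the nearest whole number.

6 years

Halving time ≈ 70 / 11.6 = 6.03 → 6 years.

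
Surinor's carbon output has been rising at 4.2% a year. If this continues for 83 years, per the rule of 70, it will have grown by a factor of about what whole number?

around 32 times

At 4.2% one doubling takes ≈ 16.67 years; 83 years is 5 of them, so ×32.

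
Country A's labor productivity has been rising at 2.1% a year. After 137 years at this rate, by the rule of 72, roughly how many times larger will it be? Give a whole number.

Doubling time ≈ 72/2.1 = 34.29 years.
137/34.29 ≈ 4 doublings, so about 2^4 = 16×.

roughly 16 times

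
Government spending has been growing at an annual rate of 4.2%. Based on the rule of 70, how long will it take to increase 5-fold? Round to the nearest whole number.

Doubling time ≈ 70/4.2 = 16.67 years.
5× is log₂ 5 ≈ 2.32 doublings, so ≈ 2.32 × 16.67 = 39 years.

around 39 years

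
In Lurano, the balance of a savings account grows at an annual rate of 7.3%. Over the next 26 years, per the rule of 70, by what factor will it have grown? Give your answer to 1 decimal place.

roughly 6.5 times

Doubles every ≈ 9.59 years (70/7.3).
26 years is 2.71 doublings; 2^2.71 ≈ 6.5×.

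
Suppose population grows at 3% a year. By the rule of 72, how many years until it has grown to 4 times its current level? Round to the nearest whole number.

around 48 years

One doubling takes 72/3 = 24.00 years.
Getting to 4× needs 2 doublings: 2 × 24.00 ≈ 48 years.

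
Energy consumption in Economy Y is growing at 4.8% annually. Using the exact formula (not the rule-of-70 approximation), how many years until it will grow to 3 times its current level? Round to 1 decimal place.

t = ln(3) / ln(1 + 0.048) = 1.0986 / 0.046884 ≈ 23.43.

23.4 years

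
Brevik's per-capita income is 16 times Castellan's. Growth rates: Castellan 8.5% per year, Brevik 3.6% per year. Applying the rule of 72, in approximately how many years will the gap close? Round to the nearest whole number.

The growth-rate gap is 8.5% − 3.6% = 4.9 percentage points.
So the ratio between them halves every 72/4.9 ≈ 14.69 years.
A 16 times gap closes after 4 halvings: 4 × 14.69 ≈ 59 years.

roughly 59 years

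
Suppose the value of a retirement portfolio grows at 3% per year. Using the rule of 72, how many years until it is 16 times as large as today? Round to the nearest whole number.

roughly 96 years

At 3% it doubles every 72/3 ≈ 24.00 years.
16 = 2^4, so 4 doublings → 96 years.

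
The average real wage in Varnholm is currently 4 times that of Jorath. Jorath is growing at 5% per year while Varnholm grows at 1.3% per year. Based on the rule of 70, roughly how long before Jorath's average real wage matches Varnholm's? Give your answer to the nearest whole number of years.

The growth-rate gap is 5% − 1.3% = 3.7 percentage points.
So the ratio between them halves every 70/3.7 ≈ 18.92 years.
A 4 times gap closes after 2 halvings: 2 × 18.92 ≈ 38 years.

about 38 years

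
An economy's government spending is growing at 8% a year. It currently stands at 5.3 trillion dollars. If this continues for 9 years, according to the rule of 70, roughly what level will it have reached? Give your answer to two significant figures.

It doubles every 70/8 ≈ 8.75 years, so 9 years is 1.03 doublings.
2^1.03 ≈ 2.04; 5.3 × 2.04 ≈ 11 trillion dollars.

approximately 11 trillion dollars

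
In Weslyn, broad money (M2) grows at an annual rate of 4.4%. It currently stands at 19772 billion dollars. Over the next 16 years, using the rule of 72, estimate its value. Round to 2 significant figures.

around 39000 billion dollars

Doubling time ≈ 72/4.4 = 16.36 years.
16 years is 16/16.36 ≈ 0.98 doublings, a factor of 2^0.98 ≈ 1.97.
19772 × 1.97 ≈ 39000 billion dollars.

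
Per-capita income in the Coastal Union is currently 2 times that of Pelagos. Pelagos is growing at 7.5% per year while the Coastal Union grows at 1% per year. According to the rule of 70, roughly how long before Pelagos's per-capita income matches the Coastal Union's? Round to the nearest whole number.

Pelagos gains on the Coastal Union at 7.5% − 1% = 6.5 points a year.
At that relative rate the gap halves every 70/6.5 ≈ 10.77 years.
A 2 times gap closes after 1 halving: 1 × 10.77 ≈ 11 years.

≈ 11 years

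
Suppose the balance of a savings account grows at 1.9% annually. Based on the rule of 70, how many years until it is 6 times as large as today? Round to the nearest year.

95 years

At 1.9% it doubles every 70/1.9 ≈ 36.84 years.
6× is log₂ 6 ≈ 2.58 doublings, so ≈ 2.58 × 36.84 = 95 years.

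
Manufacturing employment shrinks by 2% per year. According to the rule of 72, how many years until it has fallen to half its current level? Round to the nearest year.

36 years

Falling at 2%, it halves about every 72/2 = 36.00 years.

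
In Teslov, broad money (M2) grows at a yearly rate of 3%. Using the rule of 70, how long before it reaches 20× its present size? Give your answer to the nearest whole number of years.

At 3% it doubles every 70/3 ≈ 23.33 years.
Reaching 20× takes log₂(20) ≈ 4.32 doublings.
4.32 × 23.33 ≈ 101 years.

about 101 years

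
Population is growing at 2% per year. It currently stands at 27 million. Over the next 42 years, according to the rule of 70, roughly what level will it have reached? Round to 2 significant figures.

about 62 million

It doubles every 70/2 ≈ 35.00 years, so 42 years is 1.20 doublings.
2^1.20 ≈ 2.30; 27 × 2.30 ≈ 62 million.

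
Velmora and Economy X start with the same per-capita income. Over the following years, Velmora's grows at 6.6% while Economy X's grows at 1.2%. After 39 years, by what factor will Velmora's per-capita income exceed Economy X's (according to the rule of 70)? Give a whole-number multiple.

Only the 5.4-point difference matters.
70/5.4 ≈ 12.96 years per doubling of the ratio; 39 years gives 3.01 doublings, so ≈ 8×.

approximately 8 times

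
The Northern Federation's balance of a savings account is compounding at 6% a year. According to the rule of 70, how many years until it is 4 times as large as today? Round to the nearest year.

Doubling time ≈ 70/6 = 11.67 years.
Getting to 4× needs 2 doublings: 2 × 11.67 ≈ 23 years.

≈ 23 years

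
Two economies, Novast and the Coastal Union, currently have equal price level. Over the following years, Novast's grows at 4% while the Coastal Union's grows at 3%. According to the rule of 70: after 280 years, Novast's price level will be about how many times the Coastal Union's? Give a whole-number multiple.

roughly 16 times

Novast pulls ahead at 1 pp per year, so the ratio doubles every 70/1 ≈ 70.00 years.
In 280 years that's 4.00 doublings: 2^4.00 ≈ 16.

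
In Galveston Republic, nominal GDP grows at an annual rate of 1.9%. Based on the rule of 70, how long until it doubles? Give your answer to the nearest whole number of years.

37 years

Doubling time ≈ 70 / 1.9 = 36.84 years.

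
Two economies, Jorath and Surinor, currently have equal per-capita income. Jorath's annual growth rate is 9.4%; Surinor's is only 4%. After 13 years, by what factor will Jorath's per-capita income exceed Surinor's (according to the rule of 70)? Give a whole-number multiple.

Jorath pulls ahead at 5.4 pp per year, so the ratio doubles every 70/5.4 ≈ 12.96 years.
In 13 years that's 1.00 doublings: 2^1.00 ≈ 2.

around 2 times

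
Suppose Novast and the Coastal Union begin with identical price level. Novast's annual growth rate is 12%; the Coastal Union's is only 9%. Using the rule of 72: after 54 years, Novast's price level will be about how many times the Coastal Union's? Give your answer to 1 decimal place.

Rate gap = 12% − 9% = 3 points.
The ratio doubles every 72/3 ≈ 24.00 years.
54/24.00 ≈ 2.25 doublings → ratio ≈ 2^2.25 ≈ 4.8.

roughly 4.8 times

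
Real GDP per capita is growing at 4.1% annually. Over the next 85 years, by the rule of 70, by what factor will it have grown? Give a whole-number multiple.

≈ 32 times

Doubling time ≈ 70/4.1 = 17.07 years.
85/17.07 ≈ 5 doublings, so about 2^5 = 32×.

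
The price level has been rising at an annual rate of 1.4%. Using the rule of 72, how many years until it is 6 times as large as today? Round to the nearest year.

At 1.4% it doubles every 72/1.4 ≈ 51.43 years.
Reaching 6× takes log₂(6) ≈ 2.58 doublings.
2.58 × 51.43 ≈ 133 years.

around 133 years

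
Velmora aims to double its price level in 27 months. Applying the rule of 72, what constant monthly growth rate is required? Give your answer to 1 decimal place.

72 / 27 ≈ 2.67, so about 2.7% per month.

around 2.7%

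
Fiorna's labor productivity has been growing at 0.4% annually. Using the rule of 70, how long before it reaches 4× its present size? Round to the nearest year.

One doubling takes 70/0.4 = 175.00 years.
4 = 2^2, so 2 doublings → 350 years.

roughly 350 years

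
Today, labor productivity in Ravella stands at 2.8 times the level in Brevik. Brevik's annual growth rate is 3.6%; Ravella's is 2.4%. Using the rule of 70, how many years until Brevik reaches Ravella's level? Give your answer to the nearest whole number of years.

around 87 years

The growth-rate gap is 3.6% − 2.4% = 1.2 percentage points.
So the ratio between them halves every 70/1.2 ≈ 58.33 years.
A 2.8 times gap takes log₂(2.8) ≈ 1.49 halvings to close: 1.49 × 58.33 ≈ 87 years.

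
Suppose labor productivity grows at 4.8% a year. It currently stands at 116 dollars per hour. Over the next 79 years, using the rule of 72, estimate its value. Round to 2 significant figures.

It doubles every 72/4.8 ≈ 15.00 years, so 79 years is 5.27 doublings.
2^5.27 ≈ 38.59; 116 × 38.59 ≈ 4500 dollars per hour.

4500 dollars per hour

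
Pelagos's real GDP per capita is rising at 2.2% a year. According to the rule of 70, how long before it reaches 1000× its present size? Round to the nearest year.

roughly 317 years

Doubling time ≈ 70/2.2 = 31.82 years.
1000× is log₂ 1000 ≈ 9.97 doublings, so ≈ 9.97 × 31.82 = 317 years.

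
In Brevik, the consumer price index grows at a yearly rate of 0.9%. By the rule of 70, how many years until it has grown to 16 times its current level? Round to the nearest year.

≈ 311 years

At 0.9% it doubles every 70/0.9 ≈ 77.78 years.
Getting to 16× needs 4 doublings: 4 × 77.78 ≈ 311 years.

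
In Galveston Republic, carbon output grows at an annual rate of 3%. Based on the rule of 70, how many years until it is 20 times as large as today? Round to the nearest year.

approximately 101 years

One doubling takes 70/3 = 23.33 years.
Reaching 20× takes log₂(20) ≈ 4.32 doublings.
4.32 × 23.33 ≈ 101 years.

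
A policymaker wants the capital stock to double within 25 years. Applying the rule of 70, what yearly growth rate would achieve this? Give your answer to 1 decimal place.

70 / 25 ≈ 2.80, so about 2.8% per year.

about 2.8%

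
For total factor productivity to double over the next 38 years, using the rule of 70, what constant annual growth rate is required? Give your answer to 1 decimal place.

70 / 38 ≈ 1.84, so about 1.8% a year.

about 1.8%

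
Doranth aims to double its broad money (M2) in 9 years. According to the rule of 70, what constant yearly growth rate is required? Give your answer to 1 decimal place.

70 / 9 ≈ 7.78, so about 7.8% per year.

roughly 7.8%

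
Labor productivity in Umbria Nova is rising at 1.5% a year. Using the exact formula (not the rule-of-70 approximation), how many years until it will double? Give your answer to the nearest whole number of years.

47 years

t = ln(2) / ln(1 + 0.015) = 0.6931 / 0.014889 ≈ 46.55.
≈ 47 years.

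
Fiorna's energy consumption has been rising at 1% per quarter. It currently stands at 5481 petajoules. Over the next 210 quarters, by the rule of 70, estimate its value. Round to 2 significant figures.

It doubles every 70/1 ≈ 70.00 quarters, so 210 quarters is 3.00 doublings.
2^3.00 ≈ 8.00; 5481 × 8.00 ≈ 44000 petajoules.

around 44000 petajoules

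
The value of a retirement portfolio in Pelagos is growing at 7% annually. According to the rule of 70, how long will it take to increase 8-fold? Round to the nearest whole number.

30 years

One doubling takes 70/7 = 10.00 years.
8× is 3 doublings, so 3 × 10.00 ≈ 30 years.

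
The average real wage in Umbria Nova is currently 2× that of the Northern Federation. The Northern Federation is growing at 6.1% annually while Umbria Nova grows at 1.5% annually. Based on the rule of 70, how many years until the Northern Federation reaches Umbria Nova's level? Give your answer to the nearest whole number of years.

around 15 years

What matters is the difference: 4.6 pp.
Rule of 70 on the gap: the ratio halves every 70/4.6 ≈ 15.22 years.
A 2× gap closes after 1 halving: 1 × 15.22 ≈ 15 years.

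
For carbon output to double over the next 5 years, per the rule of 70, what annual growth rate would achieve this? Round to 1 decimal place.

roughly 14.0% a year

70 / 5 ≈ 14.00, so about 14.0% a year.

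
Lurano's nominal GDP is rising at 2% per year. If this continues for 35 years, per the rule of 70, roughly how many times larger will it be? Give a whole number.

Doubling time ≈ 70/2 = 35.00 years.
35/35.00 ≈ 1 doubling, so about 2^1 = 2×.

≈ 2 times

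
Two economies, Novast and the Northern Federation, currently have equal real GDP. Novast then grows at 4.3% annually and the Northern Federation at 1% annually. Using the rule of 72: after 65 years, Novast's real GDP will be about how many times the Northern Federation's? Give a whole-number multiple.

Novast pulls ahead at 3.3 pp per year, so the ratio doubles every 72/3.3 ≈ 21.82 years.
In 65 years that's 2.98 doublings: 2^2.98 ≈ 8.

about 8 times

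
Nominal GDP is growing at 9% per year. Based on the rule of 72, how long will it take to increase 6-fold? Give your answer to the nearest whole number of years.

At 9% it doubles every 72/9 ≈ 8.00 years.
Reaching 6× takes log₂(6) ≈ 2.58 doublings.
2.58 × 8.00 ≈ 21 years.

about 21 years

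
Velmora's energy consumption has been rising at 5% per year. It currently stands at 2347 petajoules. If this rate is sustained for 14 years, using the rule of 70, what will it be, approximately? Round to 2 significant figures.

roughly 4700 petajoules

It doubles every 70/5 ≈ 14.00 years, so 14 years is 1.00 doublings.
2^1.00 ≈ 2.00; 2347 × 2.00 ≈ 4700 petajoules.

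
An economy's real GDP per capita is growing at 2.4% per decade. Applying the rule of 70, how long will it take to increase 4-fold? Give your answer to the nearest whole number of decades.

about 58 decades

At 2.4% it doubles every 70/2.4 ≈ 29.17 decades.
4 = 2^2, so 2 doublings → 58 decades.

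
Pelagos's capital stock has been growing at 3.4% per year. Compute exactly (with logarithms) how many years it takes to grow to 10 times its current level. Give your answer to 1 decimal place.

t = ln(10) / ln(1 + 0.034) = 2.3026 / 0.033435 ≈ 68.87.

68.9 years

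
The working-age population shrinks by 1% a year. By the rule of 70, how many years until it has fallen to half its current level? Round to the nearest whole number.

roughly 70 years

Halving time ≈ 70 / 1 = 70.00 → 70 years.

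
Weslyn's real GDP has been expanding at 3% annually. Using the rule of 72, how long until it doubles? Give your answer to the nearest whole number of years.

about 24 years

Doubling time ≈ 72 / 3 = 24.00 years.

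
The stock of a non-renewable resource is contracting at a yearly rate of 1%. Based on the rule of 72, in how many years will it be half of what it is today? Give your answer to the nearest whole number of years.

The rule works in reverse for decay: 72/1 ≈ 72.00 years to halve.

approximately 72 years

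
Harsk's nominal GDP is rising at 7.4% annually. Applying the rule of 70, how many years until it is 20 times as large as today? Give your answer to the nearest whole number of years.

≈ 41 years

Doubling time ≈ 70/7.4 = 9.46 years.
20× is log₂ 20 ≈ 4.32 doublings, so ≈ 4.32 × 9.46 = 41 years.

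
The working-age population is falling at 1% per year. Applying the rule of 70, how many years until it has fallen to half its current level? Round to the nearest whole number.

70 years

Falling at 1%, it halves about every 70/1 = 70.00 years.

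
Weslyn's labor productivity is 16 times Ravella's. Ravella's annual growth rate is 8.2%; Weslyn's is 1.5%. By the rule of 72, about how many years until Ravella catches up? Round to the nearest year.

≈ 43 years

Ravella gains on Weslyn at 8.2% − 1.5% = 6.7 points a year.
At that relative rate the gap halves every 72/6.7 ≈ 10.75 years.
A 16 times gap closes after 4 halvings: 4 × 10.75 ≈ 43 years.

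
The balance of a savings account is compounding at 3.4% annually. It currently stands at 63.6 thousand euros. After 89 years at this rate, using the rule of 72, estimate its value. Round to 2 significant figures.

1200 thousand euros

Doubling time ≈ 72/3.4 = 21.18 years.
89 years is 89/21.18 ≈ 4.20 doublings, a factor of 2^4.20 ≈ 18.38.
63.6 × 18.38 ≈ 1200 thousand euros.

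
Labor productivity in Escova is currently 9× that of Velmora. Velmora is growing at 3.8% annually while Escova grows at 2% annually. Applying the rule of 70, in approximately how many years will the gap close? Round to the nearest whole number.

Velmora gains on Escova at 3.8% − 2% = 1.8 points a year.
At that relative rate the gap halves every 70/1.8 ≈ 38.89 years.
A 9× gap takes log₂(9) ≈ 3.17 halvings to close: 3.17 × 38.89 ≈ 123 years.

123 years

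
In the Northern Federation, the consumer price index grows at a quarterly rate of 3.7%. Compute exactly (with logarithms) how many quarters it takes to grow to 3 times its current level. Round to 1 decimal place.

t = ln(3) / ln(1 + 0.037) = 1.0986 / 0.036332 ≈ 30.24.

30.2 quarters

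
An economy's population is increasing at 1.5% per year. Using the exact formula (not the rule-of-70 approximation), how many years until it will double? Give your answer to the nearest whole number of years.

t = ln(2) / ln(1 + 0.015) = 0.6931 / 0.014889 ≈ 46.55.
≈ 47 years.

47 years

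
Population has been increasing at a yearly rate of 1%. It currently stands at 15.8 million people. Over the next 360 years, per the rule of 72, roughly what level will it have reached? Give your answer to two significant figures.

Doubling time ≈ 72/1 = 72.00 years.
360 years is 360/72.00 ≈ 5.00 doublings, a factor of 2^5.00 ≈ 32.00.
15.8 × 32.00 ≈ 510 million people.

about 510 million people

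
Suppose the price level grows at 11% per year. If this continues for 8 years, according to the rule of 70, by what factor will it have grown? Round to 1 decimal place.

approximately 2.4 times

Doubles every ≈ 6.36 years (70/11).
8 years is 1.26 doublings; 2^1.26 ≈ 2.4×.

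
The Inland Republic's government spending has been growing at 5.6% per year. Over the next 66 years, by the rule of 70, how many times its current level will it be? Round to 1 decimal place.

approximately 38.9 times

Doubles every ≈ 12.50 years (70/5.6).
66 years is 5.28 doublings; 2^5.28 ≈ 38.9×.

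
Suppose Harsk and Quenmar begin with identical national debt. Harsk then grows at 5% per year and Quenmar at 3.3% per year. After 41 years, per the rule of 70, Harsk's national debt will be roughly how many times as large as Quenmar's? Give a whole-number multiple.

Only the 1.7-point difference matters.
70/1.7 ≈ 41.18 years per doubling of the ratio; 41 years gives 1.00 doublings, so ≈ 2×.

around 2 times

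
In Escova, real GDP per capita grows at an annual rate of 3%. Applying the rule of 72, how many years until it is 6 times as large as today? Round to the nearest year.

Doubling time ≈ 72/3 = 24.00 years.
6× is log₂ 6 ≈ 2.58 doublings, so ≈ 2.58 × 24.00 = 62 years.

62 years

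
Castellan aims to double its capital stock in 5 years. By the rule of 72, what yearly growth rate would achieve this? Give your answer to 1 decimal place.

roughly 14.4%

72 / 5 ≈ 14.40, so about 14.4% per year.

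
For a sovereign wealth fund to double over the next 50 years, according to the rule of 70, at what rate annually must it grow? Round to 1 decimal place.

about 1.4%

70 / 50 ≈ 1.40, so about 1.4% annually.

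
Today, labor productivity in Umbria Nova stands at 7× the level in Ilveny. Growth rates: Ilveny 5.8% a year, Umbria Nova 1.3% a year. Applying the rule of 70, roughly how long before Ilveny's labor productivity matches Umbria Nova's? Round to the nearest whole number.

approximately 44 years

The growth-rate gap is 5.8% − 1.3% = 4.5 percentage points.
So the ratio between them halves every 70/4.5 ≈ 15.56 years.
A 7× gap takes log₂(7) ≈ 2.81 halvings to close: 2.81 × 15.56 ≈ 44 years.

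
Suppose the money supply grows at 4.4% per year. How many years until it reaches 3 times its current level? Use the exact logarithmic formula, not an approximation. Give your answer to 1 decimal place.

25.5 years

t = ln(3) / ln(1 + 0.044) = 1.0986 / 0.043059 ≈ 25.51.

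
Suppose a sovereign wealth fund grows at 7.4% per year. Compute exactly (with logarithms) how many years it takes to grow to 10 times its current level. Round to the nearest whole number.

32 years

t = ln(10) / ln(1 + 0.074) = 2.3026 / 0.071390 ≈ 32.25.
≈ 32 years.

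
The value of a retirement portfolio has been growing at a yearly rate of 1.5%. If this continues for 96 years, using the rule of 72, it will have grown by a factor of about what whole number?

about 4 times

Doubling time ≈ 72/1.5 = 48.00 years.
96/48.00 ≈ 2 doublings, so about 2^2 = 4×.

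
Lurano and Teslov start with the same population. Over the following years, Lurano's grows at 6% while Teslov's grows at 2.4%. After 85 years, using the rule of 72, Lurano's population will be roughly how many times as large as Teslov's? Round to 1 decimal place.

19.0 times

Only the 3.6-point difference matters.
72/3.6 ≈ 20.00 years per doubling of the ratio; 85 years gives 4.25 doublings, so ≈ 19.0×.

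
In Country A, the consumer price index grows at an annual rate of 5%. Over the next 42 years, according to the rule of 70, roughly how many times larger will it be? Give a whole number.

around 8 times

Doubling time ≈ 70/5 = 14.00 years.
42/14.00 ≈ 3 doublings, so about 2^3 = 8×.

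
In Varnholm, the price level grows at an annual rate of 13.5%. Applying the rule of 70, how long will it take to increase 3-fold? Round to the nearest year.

approximately 8 years

At 13.5% it doubles every 70/13.5 ≈ 5.19 years.
Reaching 3× takes log₂(3) ≈ 1.58 doublings.
1.58 × 5.19 ≈ 8 years.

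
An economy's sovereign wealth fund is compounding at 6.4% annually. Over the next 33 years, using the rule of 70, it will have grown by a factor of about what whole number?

about 8 times

At 6.4% one doubling takes ≈ 10.94 years; 33 years is 3 of them, so ×8.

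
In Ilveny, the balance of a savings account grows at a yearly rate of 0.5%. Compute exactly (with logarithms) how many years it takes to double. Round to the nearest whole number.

t = ln(2) / ln(1 + 0.005) = 0.6931 / 0.004988 ≈ 138.95.
≈ 139 years.

139 years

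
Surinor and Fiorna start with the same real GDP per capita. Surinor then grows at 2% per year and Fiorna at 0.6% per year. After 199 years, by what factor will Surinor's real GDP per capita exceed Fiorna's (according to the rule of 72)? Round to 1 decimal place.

Rate gap = 2% − 0.6% = 1.4 points.
The ratio doubles every 72/1.4 ≈ 51.43 years.
199/51.43 ≈ 3.87 doublings → ratio ≈ 2^3.87 ≈ 14.6.

≈ 14.6 times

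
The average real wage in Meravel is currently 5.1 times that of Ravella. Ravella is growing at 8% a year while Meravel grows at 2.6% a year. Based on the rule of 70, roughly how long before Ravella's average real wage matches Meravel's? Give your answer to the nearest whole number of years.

≈ 30 years

The growth-rate gap is 8% − 2.6% = 5.4 percentage points.
So the ratio between them halves every 70/5.4 ≈ 12.96 years.
A 5.1 times gap takes log₂(5.1) ≈ 2.35 halvings to close: 2.35 × 12.96 ≈ 30 years.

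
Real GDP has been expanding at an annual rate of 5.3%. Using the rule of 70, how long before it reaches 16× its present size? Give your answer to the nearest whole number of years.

roughly 53 years

Doubling time ≈ 70/5.3 = 13.21 years.
16× is 4 doublings, so 4 × 13.21 ≈ 53 years.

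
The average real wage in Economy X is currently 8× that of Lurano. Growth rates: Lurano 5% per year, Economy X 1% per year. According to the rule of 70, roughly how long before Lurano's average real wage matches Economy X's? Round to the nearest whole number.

Lurano gains on Economy X at 5% − 1% = 4 points a year.
At that relative rate the gap halves every 70/4 ≈ 17.50 years.
An 8× gap closes after 3 halvings: 3 × 17.50 ≈ 53 years.

approximately 53 years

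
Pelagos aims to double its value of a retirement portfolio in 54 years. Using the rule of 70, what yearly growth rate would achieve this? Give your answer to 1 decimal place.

70 / 54 ≈ 1.30, so about 1.3% per year.

approximately 1.3% per year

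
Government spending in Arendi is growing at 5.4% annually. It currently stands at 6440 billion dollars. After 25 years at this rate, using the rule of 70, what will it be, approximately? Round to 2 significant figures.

Doubling time ≈ 70/5.4 = 12.96 years.
25 years is 25/12.96 ≈ 1.93 doublings, a factor of 2^1.93 ≈ 3.81.
6440 × 3.81 ≈ 25000 billion dollars.

roughly 25000 billion dollars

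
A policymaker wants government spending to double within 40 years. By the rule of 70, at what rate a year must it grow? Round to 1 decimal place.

70 / 40 ≈ 1.75, so about 1.8% a year.

about 1.8%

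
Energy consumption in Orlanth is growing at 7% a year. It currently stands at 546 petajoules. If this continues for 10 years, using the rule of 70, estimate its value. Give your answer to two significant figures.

about 1100 petajoules

It doubles every 70/7 ≈ 10.00 years, so 10 years is 1.00 doublings.
2^1.00 ≈ 2.00; 546 × 2.00 ≈ 1100 petajoules.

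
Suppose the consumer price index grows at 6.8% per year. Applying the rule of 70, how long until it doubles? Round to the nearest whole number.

70/6.8 ≈ 10.29, so it doubles roughly every 10 years.

10 years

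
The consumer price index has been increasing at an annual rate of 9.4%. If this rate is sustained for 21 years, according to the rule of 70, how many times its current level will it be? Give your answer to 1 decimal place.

≈ 7.1 times

Doubles every ≈ 7.45 years (70/9.4).
21 years is 2.82 doublings; 2^2.82 ≈ 7.1×.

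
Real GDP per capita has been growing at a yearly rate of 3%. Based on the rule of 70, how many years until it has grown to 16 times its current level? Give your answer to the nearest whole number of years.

At 3% it doubles every 70/3 ≈ 23.33 years.
16 = 2^4, so 4 doublings → 93 years.

93 years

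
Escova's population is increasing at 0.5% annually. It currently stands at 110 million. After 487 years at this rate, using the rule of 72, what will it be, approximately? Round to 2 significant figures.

about 1100 million

Doubling time ≈ 72/0.5 = 144.00 years.
487 years is 487/144.00 ≈ 3.38 doublings, a factor of 2^3.38 ≈ 10.41.
110 × 10.41 ≈ 1100 million.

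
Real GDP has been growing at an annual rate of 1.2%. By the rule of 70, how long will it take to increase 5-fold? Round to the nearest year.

At 1.2% it doubles every 70/1.2 ≈ 58.33 years.
Reaching 5× takes log₂(5) ≈ 2.32 doublings.
2.32 × 58.33 ≈ 135 years.

about 135 years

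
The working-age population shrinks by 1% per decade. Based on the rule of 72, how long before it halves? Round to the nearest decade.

The rule works in reverse for decay: 72/1 ≈ 72.00 decades to halve.

approximately 72 decades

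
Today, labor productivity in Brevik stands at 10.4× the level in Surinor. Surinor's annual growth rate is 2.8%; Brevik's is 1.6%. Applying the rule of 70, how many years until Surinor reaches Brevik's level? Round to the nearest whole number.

Surinor gains on Brevik at 2.8% − 1.6% = 1.2 points a year.
At that relative rate the gap halves every 70/1.2 ≈ 58.33 years.
A 10.4× gap takes log₂(10.4) ≈ 3.38 halvings to close: 3.38 × 58.33 ≈ 197 years.

approximately 197 years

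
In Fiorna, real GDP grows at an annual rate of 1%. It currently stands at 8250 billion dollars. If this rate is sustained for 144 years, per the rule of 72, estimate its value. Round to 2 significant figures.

33000 billion dollars

Doubling time ≈ 72/1 = 72.00 years.
144 years is 144/72.00 ≈ 2.00 doublings, a factor of 2^2.00 ≈ 4.00.
8250 × 4.00 ≈ 33000 billion dollars.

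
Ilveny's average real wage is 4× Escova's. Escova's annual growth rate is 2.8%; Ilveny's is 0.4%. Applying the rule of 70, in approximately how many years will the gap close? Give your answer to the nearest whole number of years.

Escova gains on Ilveny at 2.8% − 0.4% = 2.4 points a year.
At that relative rate the gap halves every 70/2.4 ≈ 29.17 years.
A 4× gap closes after 2 halvings: 2 × 29.17 ≈ 58 years.

about 58 years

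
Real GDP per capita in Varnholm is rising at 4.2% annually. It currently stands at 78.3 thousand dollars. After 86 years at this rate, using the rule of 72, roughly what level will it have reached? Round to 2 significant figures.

≈ 2500 thousand dollars

It doubles every 72/4.2 ≈ 17.14 years, so 86 years is 5.02 doublings.
2^5.02 ≈ 32.45; 78.3 × 32.45 ≈ 2500 thousand dollars.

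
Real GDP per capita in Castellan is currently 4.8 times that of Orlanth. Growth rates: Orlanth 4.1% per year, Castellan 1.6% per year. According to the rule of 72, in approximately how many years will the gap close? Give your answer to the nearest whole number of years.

The growth-rate gap is 4.1% − 1.6% = 2.5 percentage points.
So the ratio between them halves every 72/2.5 ≈ 28.80 years.
A 4.8 times gap takes log₂(4.8) ≈ 2.26 halvings to close: 2.26 × 28.80 ≈ 65 years.

about 65 years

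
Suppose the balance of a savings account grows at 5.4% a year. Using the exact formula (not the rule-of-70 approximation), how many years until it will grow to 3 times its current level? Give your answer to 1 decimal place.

t = ln(3) / ln(1 + 0.054) = 1.0986 / 0.052592 ≈ 20.89.

20.9 years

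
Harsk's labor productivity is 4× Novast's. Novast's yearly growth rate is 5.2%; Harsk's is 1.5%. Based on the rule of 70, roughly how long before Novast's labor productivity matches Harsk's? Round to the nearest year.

Novast gains on Harsk at 5.2% − 1.5% = 3.7 points a year.
At that relative rate the gap halves every 70/3.7 ≈ 18.92 years.
A 4× gap closes after 2 halvings: 2 × 18.92 ≈ 38 years.

≈ 38 years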